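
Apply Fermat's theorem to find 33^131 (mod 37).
By Fermat: 33^{36} ≡ 1 (mod 37). 131 = 3×36 + 23. So 33^{131} ≡ 33^{23} ≡ 12 (mod 37)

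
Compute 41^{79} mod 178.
147

Using successive squaring:
Binary expansion of 79: 1001111
Powers of 41 mod 178 (each is the square of the previous):
  41^1 ≡ 41 (mod 178)
  41^2 ≡ 41² = 1681 ≡ 79 (mod 178)
  41^4 ≡ 79² = 6241 ≡ 11 (mod 178)
  41^8 ≡ 11² = 121 ≡ 121 (mod 178)
  41^16 ≡ 121² = 14641 ≡ 45 (mod 178)
  41^32 ≡ 45² = 2025 ≡ 67 (mod 178)
  41^64 ≡ 67² = 4489 ≡ 39 (mod 178)
79 = 64 + 8 + 4 + 2 + 1, so 41^79 = 41^64 × 41^8 × 41^4 × 41^2 × 41^1 ≡ 39 × 121 × 11 × 79 × 41 (mod 178)
Multiplying step by step:
  39 × 121 = 4719 ≡ 91 (mod 178)
  91 × 11 = 1001 ≡ 111 (mod 178)
  111 × 79 = 8769 ≡ 47 (mod 178)
  47 × 41 = 1927 ≡ 147 (mod 178)
Result: 41^79 ≡ 147 (mod 178)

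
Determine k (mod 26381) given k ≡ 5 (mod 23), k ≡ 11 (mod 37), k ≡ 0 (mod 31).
26133

Using the Chinese Remainder Theorem:
M = product of moduli = 26381
For equation 1: M_1 = 1147, 1147 ≡ 20 (mod 23), inverse of 1147 mod 23 is 15 (check: 20 × 15 = 300 ≡ 1 (mod 23))
For equation 2: M_2 = 713, 713 ≡ 10 (mod 37), inverse of 713 mod 37 is 26 (check: 10 × 26 = 260 ≡ 1 (mod 37))
For equation 3: M_3 = 851, 851 ≡ 14 (mod 31), inverse of 851 mod 31 is 20 (check: 14 × 20 = 280 ≡ 1 (mod 31))
Combine: k ≡ Σ r_i×M_i×(M_i⁻¹ mod m_i) = 5×1147×15 + 11×713×26 + 0×851×20 = 86025 + 203918 + 0 = 289943
289943 mod 26381 = 26133
k ≡ 26133 (mod 26381)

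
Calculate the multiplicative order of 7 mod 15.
Powers of 7 mod 15: 7^1≡7, 7^2≡4, 7^3≡13, 7^4≡1. Order = 4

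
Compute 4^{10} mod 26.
22

Using successive squaring:
Binary expansion of 10: 1010
Powers of 4 mod 26 (each is the square of the previous):
  4^1 ≡ 4 (mod 26)
  4^2 ≡ 4² = 16 ≡ 16 (mod 26)
  4^4 ≡ 16² = 256 ≡ 22 (mod 26)
  4^8 ≡ 22² = 484 ≡ 16 (mod 26)
10 = 8 + 2, so 4^10 = 4^8 × 4^2 ≡ 16 × 16 (mod 26)
Multiplying step by step:
  16 × 16 = 256 ≡ 22 (mod 26)
Result: 4^10 ≡ 22 (mod 26)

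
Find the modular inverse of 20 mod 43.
20^(-1) ≡ 28 (mod 43). Verification: 20 × 28 = 560 ≡ 1 (mod 43)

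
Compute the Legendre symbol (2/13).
(2/13) = 2^{6} mod 13 = -1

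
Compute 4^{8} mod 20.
16

Using successive squaring:
Binary expansion of 8: 1000
Powers of 4 mod 20 (each is the square of the previous):
  4^1 ≡ 4 (mod 20)
  4^2 ≡ 4² = 16 ≡ 16 (mod 20)
  4^4 ≡ 16² = 256 ≡ 16 (mod 20)
  4^8 ≡ 16² = 256 ≡ 16 (mod 20)
8 is a power of 2, so 4^8 is the last square: ≡ 16 (mod 20)
Result: 4^8 ≡ 16 (mod 20)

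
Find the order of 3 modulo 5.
Powers of 3 mod 5: 3^1≡3, 3^2≡4, 3^3≡2, 3^4≡1. Order = 4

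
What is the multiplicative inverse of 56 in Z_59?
56^(-1) ≡ 39 (mod 59). Verification: 56 × 39 = 2184 ≡ 1 (mod 59)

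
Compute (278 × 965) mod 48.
46

(278 × 965) = 268270
268270 mod 48 = 46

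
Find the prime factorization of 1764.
2^2 × 3^2 × 7^2

Divide by primes starting from smallest:
1764 ÷ 2 = 882
882 ÷ 2 = 441
441 ÷ 3 = 147
147 ÷ 3 = 49
49 ÷ 7 = 7
7 ÷ 7 = 1

1764 = 2^2 × 3^2 × 7^2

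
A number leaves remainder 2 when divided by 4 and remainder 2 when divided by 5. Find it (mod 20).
M = 4 × 5 = 20. M₁ = 5, y₁ ≡ 1 (mod 4). M₂ = 4, y₂ ≡ 4 (mod 5). y = 2×5×1 + 2×4×4 ≡ 2 (mod 20)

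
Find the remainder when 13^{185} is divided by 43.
By Fermat: 13^{42} ≡ 1 (mod 43). 185 = 4×42 + 17. So 13^{185} ≡ 13^{17} ≡ 24 (mod 43)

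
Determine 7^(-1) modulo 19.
7^(-1) ≡ 11 (mod 19). Verification: 7 × 11 = 77 ≡ 1 (mod 19)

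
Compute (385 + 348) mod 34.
19

(385 + 348) = 733
733 mod 34 = 19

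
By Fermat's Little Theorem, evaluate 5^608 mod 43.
By Fermat: 5^{42} ≡ 1 (mod 43). 608 ≡ 20 (mod 42). So 5^{608} ≡ 5^{20} ≡ 17 (mod 43)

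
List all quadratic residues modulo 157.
QRs mod 157: {1, 3, 4, 9, 10, 11, 12, 13, 14, 16, 17, 19, 25, 27, 30, 31, 33, 35, 36, 37, 39, 40, 42, 44, 46, 47, 48, 49, 51, 52, 56, 57, 58, 64, 67, 68, 71, 75, 76, 81, 82, 86, 89, 90, 93, 99, 100, 101, 105, 106, 108, 109, 110, 111, 113, 115, 117, 118, 120, 121, 122, 124, 126, 127, 130, 132, 138, 140, 141, 143, 144, 145, 146, 147, 148, 153, 154, 156}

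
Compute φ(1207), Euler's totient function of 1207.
1120

Prime factorization: 1207 = 17 × 71
Using the formula φ(n) = n × Π(1 - 1/p) for each prime factor p:
φ(1207) = 1207 × (1 - 1/17) × (1 - 1/71)
φ(1207) = 1120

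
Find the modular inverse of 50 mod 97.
50^(-1) ≡ 33 (mod 97). Verification: 50 × 33 = 1650 ≡ 1 (mod 97)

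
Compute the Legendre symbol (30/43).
(30/43) = 30^{21} mod 43 = -1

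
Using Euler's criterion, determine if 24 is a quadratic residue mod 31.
By Euler's criterion: 24^{15} ≡ 30 (mod 31). Since this equals -1 (≡ 30), 24 is not a QR.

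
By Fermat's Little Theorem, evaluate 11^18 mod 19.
By Fermat's Little Theorem, 11^{18} ≡ 1 (mod 19) since 19 is prime and gcd(11, 19) = 1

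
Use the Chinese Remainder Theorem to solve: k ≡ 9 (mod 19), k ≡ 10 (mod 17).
180

Using the Chinese Remainder Theorem:
M = product of moduli = 323
For equation 1: M_1 = 17, 17 ≡ 17 (mod 19), inverse of 17 mod 19 is 9 (check: 17 × 9 = 153 ≡ 1 (mod 19))
For equation 2: M_2 = 19, 19 ≡ 2 (mod 17), inverse of 19 mod 17 is 9 (check: 2 × 9 = 18 ≡ 1 (mod 17))
Combine: k ≡ Σ r_i×M_i×(M_i⁻¹ mod m_i) = 9×17×9 + 10×19×9 = 1377 + 1710 = 3087
3087 mod 323 = 180
k ≡ 180 (mod 323)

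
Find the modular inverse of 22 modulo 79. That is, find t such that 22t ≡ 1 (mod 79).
18

Using Extended Euclidean Algorithm:
gcd(22, 79) = 1
Bezout coefficients: 22 × 18 + 79 × -5 = 1
So 22 × 18 ≡ 1 (mod 79)
The inverse is 18 mod 79 = 18
Verification: 22 × 18 = 396 = 5 × 79 + 1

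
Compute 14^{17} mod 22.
20

Using successive squaring:
Binary expansion of 17: 10001
Powers of 14 mod 22 (each is the square of the previous):
  14^1 ≡ 14 (mod 22)
  14^2 ≡ 14² = 196 ≡ 20 (mod 22)
  14^4 ≡ 20² = 400 ≡ 4 (mod 22)
  14^8 ≡ 4² = 16 ≡ 16 (mod 22)
  14^16 ≡ 16² = 256 ≡ 14 (mod 22)
17 = 16 + 1, so 14^17 = 14^16 × 14^1 ≡ 14 × 14 (mod 22)
Multiplying step by step:
  14 × 14 = 196 ≡ 20 (mod 22)
Result: 14^17 ≡ 20 (mod 22)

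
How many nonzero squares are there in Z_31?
For prime 31, there are (p-1)/2 = (31-1)/2 = 15 quadratic residues (excluding 0).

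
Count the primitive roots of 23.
10

The number of primitive roots modulo p is φ(p-1) = φ(22)
φ(22) = 10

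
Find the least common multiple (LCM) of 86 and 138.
5934

First find GCD(86, 138) using the Euclidean algorithm:
86 = 0 × 138 + 86
138 = 1 × 86 + 52
86 = 1 × 52 + 34
52 = 1 × 34 + 18
34 = 1 × 18 + 16
18 = 1 × 16 + 2
16 = 8 × 2 + 0
GCD(86, 138) = 2

LCM formula: LCM(a, b) = (a × b) / GCD(a, b)
LCM(86, 138) = (86 × 138) / 2
LCM(86, 138) = 11868 / 2
LCM(86, 138) = 5934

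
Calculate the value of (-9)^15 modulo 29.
Using repeated squaring. (-9) ≡ 20 (mod 29). 15 = 8 + 4 + 2 + 1 (binary 1111). Repeated squaring mod 29: 20^1 ≡ 20; 20^2 ≡ 20² = 400 ≡ 23; 20^4 ≡ 23² = 529 ≡ 7; 20^8 ≡ 7² = 49 ≡ 20. Multiply: (-9)^15 ≡ 20^8 × 20^4 × 20^2 × 20^1 ≡ 20 × 7 × 23 × 20 (mod 29): 20 × 7 = 140 ≡ 24; 24 × 23 = 552 ≡ 1; 1 × 20 = 20 ≡ 20. So (-9)^15 ≡ 20 (mod 29).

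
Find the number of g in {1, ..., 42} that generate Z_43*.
Number of primitive roots mod 43 = φ(42) = 12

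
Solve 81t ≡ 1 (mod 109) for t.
35

Using Extended Euclidean Algorithm:
gcd(81, 109) = 1
Bezout coefficients: 81 × 35 + 109 × -26 = 1
So 81 × 35 ≡ 1 (mod 109)
The inverse is 35 mod 109 = 35
Verification: 81 × 35 = 2835 = 26 × 109 + 1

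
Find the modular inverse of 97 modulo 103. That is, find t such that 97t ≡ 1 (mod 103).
17

Using Extended Euclidean Algorithm:
gcd(97, 103) = 1
Bezout coefficients: 97 × 17 + 103 × -16 = 1
So 97 × 17 ≡ 1 (mod 103)
The inverse is 17 mod 103 = 17
Verification: 97 × 17 = 1649 = 16 × 103 + 1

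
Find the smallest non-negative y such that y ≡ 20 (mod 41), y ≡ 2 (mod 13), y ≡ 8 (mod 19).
7646

Using the Chinese Remainder Theorem:
M = product of moduli = 10127
For equation 1: M_1 = 247, 247 ≡ 1 (mod 41), inverse of 247 mod 41 is 1 (check: 1 × 1 = 1 ≡ 1 (mod 41))
For equation 2: M_2 = 779, 779 ≡ 12 (mod 13), inverse of 779 mod 13 is 12 (check: 12 × 12 = 144 ≡ 1 (mod 13))
For equation 3: M_3 = 533, 533 ≡ 1 (mod 19), inverse of 533 mod 19 is 1 (check: 1 × 1 = 1 ≡ 1 (mod 19))
Combine: y ≡ Σ r_i×M_i×(M_i⁻¹ mod m_i) = 20×247×1 + 2×779×12 + 8×533×1 = 4940 + 18696 + 4264 = 27900
27900 mod 10127 = 7646
y ≡ 7646 (mod 10127)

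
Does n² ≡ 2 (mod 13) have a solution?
By Euler's criterion: 2^{6} ≡ 12 (mod 13). Since this equals -1 (≡ 12), 2 is not a QR.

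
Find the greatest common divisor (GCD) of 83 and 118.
1

Using the Euclidean algorithm:
83 = 0 × 118 + 83
118 = 1 × 83 + 35
83 = 2 × 35 + 13
35 = 2 × 13 + 9
13 = 1 × 9 + 4
9 = 2 × 4 + 1
4 = 4 × 1 + 0

GCD(83, 118) = 1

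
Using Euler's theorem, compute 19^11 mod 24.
By Euler: 19^{8} ≡ 1 (mod 24) since gcd(19, 24) = 1. 11 = 1×8 + 3. So 19^{11} ≡ 19^{3} ≡ 19 (mod 24)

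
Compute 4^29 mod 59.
Using repeated squaring. 29 = 16 + 8 + 4 + 1 (binary 11101). Repeated squaring mod 59: 4^1 ≡ 4; 4^2 ≡ 4² = 16 ≡ 16; 4^4 ≡ 16² = 256 ≡ 20; 4^8 ≡ 20² = 400 ≡ 46; 4^16 ≡ 46² = 2116 ≡ 51. Multiply: 4^29 = 4^16 × 4^8 × 4^4 × 4^1 ≡ 51 × 46 × 20 × 4 (mod 59): 51 × 46 = 2346 ≡ 45; 45 × 20 = 900 ≡ 15; 15 × 4 = 60 ≡ 1. So 4^29 ≡ 1 (mod 59).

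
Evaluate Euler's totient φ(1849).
1806

Prime factorization: 1849 = 43^2
Using the formula φ(n) = n × Π(1 - 1/p) for each prime factor p:
φ(1849) = 1849 × (1 - 1/43)
φ(1849) = 1806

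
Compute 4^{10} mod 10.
6

Using successive squaring:
Binary expansion of 10: 1010
Powers of 4 mod 10 (each is the square of the previous):
  4^1 ≡ 4 (mod 10)
  4^2 ≡ 4² = 16 ≡ 6 (mod 10)
  4^4 ≡ 6² = 36 ≡ 6 (mod 10)
  4^8 ≡ 6² = 36 ≡ 6 (mod 10)
10 = 8 + 2, so 4^10 = 4^8 × 4^2 ≡ 6 × 6 (mod 10)
Multiplying step by step:
  6 × 6 = 36 ≡ 6 (mod 10)
Result: 4^10 ≡ 6 (mod 10)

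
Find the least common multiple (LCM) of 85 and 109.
9265

First find GCD(85, 109) using the Euclidean algorithm:
85 = 0 × 109 + 85
109 = 1 × 85 + 24
85 = 3 × 24 + 13
24 = 1 × 13 + 11
13 = 1 × 11 + 2
11 = 5 × 2 + 1
2 = 2 × 1 + 0
GCD(85, 109) = 1

LCM formula: LCM(a, b) = (a × b) / GCD(a, b)
LCM(85, 109) = (85 × 109) / 1
LCM(85, 109) = 9265 / 1
LCM(85, 109) = 9265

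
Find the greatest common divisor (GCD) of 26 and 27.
1

Using the Euclidean algorithm:
26 = 0 × 27 + 26
27 = 1 × 26 + 1
26 = 26 × 1 + 0

GCD(26, 27) = 1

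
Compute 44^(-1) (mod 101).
44^(-1) ≡ 62 (mod 101). Verification: 44 × 62 = 2728 ≡ 1 (mod 101)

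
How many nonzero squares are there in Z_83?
For prime 83, there are (p-1)/2 = (83-1)/2 = 41 quadratic residues (excluding 0).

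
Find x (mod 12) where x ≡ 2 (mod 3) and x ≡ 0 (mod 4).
M = 3 × 4 = 12. M₁ = 4, y₁ ≡ 1 (mod 3). M₂ = 3, y₂ ≡ 3 (mod 4). x = 2×4×1 + 0×3×3 ≡ 8 (mod 12)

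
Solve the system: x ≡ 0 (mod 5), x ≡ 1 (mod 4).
M = 5 × 4 = 20. M₁ = 4, y₁ ≡ 4 (mod 5). M₂ = 5, y₂ ≡ 1 (mod 4). x = 0×4×4 + 1×5×1 ≡ 5 (mod 20)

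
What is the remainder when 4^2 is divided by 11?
2 = 2 (binary 10). Repeated squaring mod 11: 4^1 ≡ 4; 4^2 ≡ 4² = 16 ≡ 5. So 4^2 ≡ 5 (mod 11).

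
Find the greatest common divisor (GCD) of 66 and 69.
3

Using the Euclidean algorithm:
66 = 0 × 69 + 66
69 = 1 × 66 + 3
66 = 22 × 3 + 0

GCD(66, 69) = 3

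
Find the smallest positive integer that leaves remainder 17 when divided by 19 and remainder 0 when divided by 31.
M = 19 × 31 = 589. M₁ = 31, y₁ ≡ 8 (mod 19). M₂ = 19, y₂ ≡ 18 (mod 31). m = 17×31×8 + 0×19×18 ≡ 93 (mod 589). The smallest positive such number is 93.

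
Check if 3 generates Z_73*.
p - 1 = 72 has prime divisors 2, 3. Check 3^(72/q) mod 73 for each: 3^(72/2) = 3^36 ≡ 1, 3^(72/3) = 3^24 ≡ 1 (mod 73). Since 3^36 ≡ 1 (mod 73), the order of 3 divides 36 (in fact the order is 12) ≠ 72, so it is not a primitive root.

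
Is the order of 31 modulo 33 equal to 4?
No, the actual order is 5, not 4.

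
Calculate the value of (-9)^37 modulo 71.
Using repeated squaring. (-9) ≡ 62 (mod 71). 37 = 32 + 4 + 1 (binary 100101). Repeated squaring mod 71: 62^1 ≡ 62; 62^2 ≡ 62² = 3844 ≡ 10; 62^4 ≡ 10² = 100 ≡ 29; 62^8 ≡ 29² = 841 ≡ 60; 62^16 ≡ 60² = 3600 ≡ 50; 62^32 ≡ 50² = 2500 ≡ 15. Multiply: (-9)^37 ≡ 62^32 × 62^4 × 62^1 ≡ 15 × 29 × 62 (mod 71): 15 × 29 = 435 ≡ 9; 9 × 62 = 558 ≡ 61. So (-9)^37 ≡ 61 (mod 71).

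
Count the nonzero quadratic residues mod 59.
For prime 59, there are (p-1)/2 = (59-1)/2 = 29 quadratic residues (excluding 0).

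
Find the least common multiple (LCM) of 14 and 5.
70

First find GCD(14, 5) using the Euclidean algorithm:
14 = 2 × 5 + 4
5 = 1 × 4 + 1
4 = 4 × 1 + 0
GCD(14, 5) = 1

LCM formula: LCM(a, b) = (a × b) / GCD(a, b)
LCM(14, 5) = (14 × 5) / 1
LCM(14, 5) = 70 / 1
LCM(14, 5) = 70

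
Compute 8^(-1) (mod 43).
8^(-1) ≡ 27 (mod 43). Verification: 8 × 27 = 216 ≡ 1 (mod 43)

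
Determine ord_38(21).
Powers of 21 mod 38: 21^1≡21, 21^2≡23, 21^3≡27, 21^4≡35, 21^5≡13, 21^6≡7, 21^7≡33, 21^8≡9, 21^9≡37, 21^10≡17, 21^11≡15, 21^12≡11, 21^13≡3, 21^14≡25, 21^15≡31, 21^16≡5, 21^17≡29, 21^18≡1. Order = 18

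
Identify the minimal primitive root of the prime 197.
p - 1 = 196 has prime divisors 2, 7. h is a primitive root mod 197 iff h^(196/q) ≢ 1 (mod 197) for each such q.
h = 2: 2^98 ≡ 196, 2^28 ≡ 104 (mod 197); none is 1, so 2 has order 196 and is a primitive root.
The smallest primitive root mod 197 is g = 2.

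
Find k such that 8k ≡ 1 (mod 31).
8^(-1) ≡ 4 (mod 31). Verification: 8 × 4 = 32 ≡ 1 (mod 31)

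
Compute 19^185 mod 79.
Using Fermat: 19^{78} ≡ 1 (mod 79). 185 ≡ 29 (mod 78). So 19^{185} ≡ 19^{29} ≡ 20 (mod 79)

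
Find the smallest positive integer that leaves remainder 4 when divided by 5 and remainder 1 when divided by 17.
M = 5 × 17 = 85. M₁ = 17, y₁ ≡ 3 (mod 5). M₂ = 5, y₂ ≡ 7 (mod 17). m = 4×17×3 + 1×5×7 ≡ 69 (mod 85). The smallest positive such number is 69.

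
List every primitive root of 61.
Primitive roots mod 61: {2, 6, 7, 10, 17, 18, 26, 30, 31, 35, 43, 44, 51, 54, 55, 59}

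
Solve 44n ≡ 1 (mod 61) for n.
43

Using Extended Euclidean Algorithm:
gcd(44, 61) = 1
Bezout coefficients: 44 × -18 + 61 × 13 = 1
So 44 × -18 ≡ 1 (mod 61)
The inverse is -18 mod 61 = 43
Verification: 44 × 43 = 1892 = 31 × 61 + 1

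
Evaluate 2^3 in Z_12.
3 = 2 + 1 (binary 11). Repeated squaring mod 12: 2^1 ≡ 2; 2^2 ≡ 2² = 4 ≡ 4. Multiply: 2^3 = 2^2 × 2^1 ≡ 4 × 2 (mod 12): 4 × 2 = 8 ≡ 8. So 2^3 ≡ 8 (mod 12).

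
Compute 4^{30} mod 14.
8

Using successive squaring:
Binary expansion of 30: 11110
Powers of 4 mod 14 (each is the square of the previous):
  4^1 ≡ 4 (mod 14)
  4^2 ≡ 4² = 16 ≡ 2 (mod 14)
  4^4 ≡ 2² = 4 ≡ 4 (mod 14)
  4^8 ≡ 4² = 16 ≡ 2 (mod 14)
  4^16 ≡ 2² = 4 ≡ 4 (mod 14)
30 = 16 + 8 + 4 + 2, so 4^30 = 4^16 × 4^8 × 4^4 × 4^2 ≡ 4 × 2 × 4 × 2 (mod 14)
Multiplying step by step:
  4 × 2 = 8 ≡ 8 (mod 14)
  8 × 4 = 32 ≡ 4 (mod 14)
  4 × 2 = 8 ≡ 8 (mod 14)
Result: 4^30 ≡ 8 (mod 14)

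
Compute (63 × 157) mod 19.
11

(63 × 157) = 9891
9891 mod 19 = 11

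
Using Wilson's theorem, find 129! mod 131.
(130)! = (129)! × (130) ≡ -1 (mod 131). So (129)! ≡ -1 × (130)^(-1) ≡ (-1)×(-1) = 1 (mod 131)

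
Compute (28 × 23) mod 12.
8

(28 × 23) = 644
644 mod 12 = 8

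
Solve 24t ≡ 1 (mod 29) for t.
24^(-1) ≡ 23 (mod 29). Verification: 24 × 23 = 552 ≡ 1 (mod 29)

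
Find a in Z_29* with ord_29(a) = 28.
2 has order 28 mod 29 since 2^{28} ≡ 1 (mod 29) and no smaller power works.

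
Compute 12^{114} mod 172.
4

Using successive squaring:
Binary expansion of 114: 1110010
Powers of 12 mod 172 (each is the square of the previous):
  12^1 ≡ 12 (mod 172)
  12^2 ≡ 12² = 144 ≡ 144 (mod 172)
  12^4 ≡ 144² = 20736 ≡ 96 (mod 172)
  12^8 ≡ 96² = 9216 ≡ 100 (mod 172)
  12^16 ≡ 100² = 10000 ≡ 24 (mod 172)
  12^32 ≡ 24² = 576 ≡ 60 (mod 172)
  12^64 ≡ 60² = 3600 ≡ 160 (mod 172)
114 = 64 + 32 + 16 + 2, so 12^114 = 12^64 × 12^32 × 12^16 × 12^2 ≡ 160 × 60 × 24 × 144 (mod 172)
Multiplying step by step:
  160 × 60 = 9600 ≡ 140 (mod 172)
  140 × 24 = 3360 ≡ 92 (mod 172)
  92 × 144 = 13248 ≡ 4 (mod 172)
Result: 12^114 ≡ 4 (mod 172)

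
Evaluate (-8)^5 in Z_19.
(-8) ≡ 11 (mod 19). 5 = 4 + 1 (binary 101). Repeated squaring mod 19: 11^1 ≡ 11; 11^2 ≡ 11² = 121 ≡ 7; 11^4 ≡ 7² = 49 ≡ 11. Multiply: (-8)^5 ≡ 11^4 × 11^1 ≡ 11 × 11 (mod 19): 11 × 11 = 121 ≡ 7. So (-8)^5 ≡ 7 (mod 19).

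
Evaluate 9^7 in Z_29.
7 = 4 + 2 + 1 (binary 111). Repeated squaring mod 29: 9^1 ≡ 9; 9^2 ≡ 9² = 81 ≡ 23; 9^4 ≡ 23² = 529 ≡ 7. Multiply: 9^7 = 9^4 × 9^2 × 9^1 ≡ 7 × 23 × 9 (mod 29): 7 × 23 = 161 ≡ 16; 16 × 9 = 144 ≡ 28. So 9^7 ≡ 28 (mod 29).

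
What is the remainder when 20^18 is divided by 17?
Using Fermat: 20^{16} ≡ 1 (mod 17). 18 ≡ 2 (mod 16). So 20^{18} ≡ 20^{2} ≡ 9 (mod 17)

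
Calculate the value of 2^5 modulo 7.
5 = 4 + 1 (binary 101). Repeated squaring mod 7: 2^1 ≡ 2; 2^2 ≡ 2² = 4 ≡ 4; 2^4 ≡ 4² = 16 ≡ 2. Multiply: 2^5 = 2^4 × 2^1 ≡ 2 × 2 (mod 7): 2 × 2 = 4 ≡ 4. So 2^5 ≡ 4 (mod 7).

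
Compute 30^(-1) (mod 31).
30^(-1) ≡ 30 (mod 31). Verification: 30 × 30 = 900 ≡ 1 (mod 31)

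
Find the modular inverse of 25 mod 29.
25^(-1) ≡ 7 (mod 29). Verification: 25 × 7 = 175 ≡ 1 (mod 29)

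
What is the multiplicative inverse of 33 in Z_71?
28

Using Extended Euclidean Algorithm:
gcd(33, 71) = 1
Bezout coefficients: 33 × 28 + 71 × -13 = 1
So 33 × 28 ≡ 1 (mod 71)
The inverse is 28 mod 71 = 28
Verification: 33 × 28 = 924 = 13 × 71 + 1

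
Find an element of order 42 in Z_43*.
3 has order 42 mod 43 since 3^{42} ≡ 1 (mod 43) and no smaller power works.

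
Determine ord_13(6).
Powers of 6 mod 13: 6^1≡6, 6^2≡10, 6^3≡8, 6^4≡9, 6^5≡2, 6^6≡12, 6^7≡7, 6^8≡3, 6^9≡5, 6^10≡4, 6^11≡11, 6^12≡1. Order = 12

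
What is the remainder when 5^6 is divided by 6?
6 = 4 + 2 (binary 110). Repeated squaring mod 6: 5^1 ≡ 5; 5^2 ≡ 5² = 25 ≡ 1; 5^4 ≡ 1² = 1 ≡ 1. Multiply: 5^6 = 5^4 × 5^2 ≡ 1 × 1 (mod 6): 1 × 1 = 1 ≡ 1. So 5^6 ≡ 1 (mod 6).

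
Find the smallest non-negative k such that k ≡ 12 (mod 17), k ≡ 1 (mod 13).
131

Using the Chinese Remainder Theorem:
M = product of moduli = 221
For equation 1: M_1 = 13, 13 ≡ 13 (mod 17), inverse of 13 mod 17 is 4 (check: 13 × 4 = 52 ≡ 1 (mod 17))
For equation 2: M_2 = 17, 17 ≡ 4 (mod 13), inverse of 17 mod 13 is 10 (check: 4 × 10 = 40 ≡ 1 (mod 13))
Combine: k ≡ Σ r_i×M_i×(M_i⁻¹ mod m_i) = 12×13×4 + 1×17×10 = 624 + 170 = 794
794 mod 221 = 131
k ≡ 131 (mod 221)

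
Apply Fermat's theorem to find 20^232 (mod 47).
By Fermat: 20^{46} ≡ 1 (mod 47). 232 ≡ 2 (mod 46). So 20^{232} ≡ 20^{2} ≡ 24 (mod 47)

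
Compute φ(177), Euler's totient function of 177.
116

Prime factorization: 177 = 3 × 59
Using the formula φ(n) = n × Π(1 - 1/p) for each prime factor p:
φ(177) = 177 × (1 - 1/3) × (1 - 1/59)
φ(177) = 116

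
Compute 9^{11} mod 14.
11

Using successive squaring:
Binary expansion of 11: 1011
Powers of 9 mod 14 (each is the square of the previous):
  9^1 ≡ 9 (mod 14)
  9^2 ≡ 9² = 81 ≡ 11 (mod 14)
  9^4 ≡ 11² = 121 ≡ 9 (mod 14)
  9^8 ≡ 9² = 81 ≡ 11 (mod 14)
11 = 8 + 2 + 1, so 9^11 = 9^8 × 9^2 × 9^1 ≡ 11 × 11 × 9 (mod 14)
Multiplying step by step:
  11 × 11 = 121 ≡ 9 (mod 14)
  9 × 9 = 81 ≡ 11 (mod 14)
Result: 9^11 ≡ 11 (mod 14)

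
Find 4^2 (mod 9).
2 = 2 (binary 10). Repeated squaring mod 9: 4^1 ≡ 4; 4^2 ≡ 4² = 16 ≡ 7. So 4^2 ≡ 7 (mod 9).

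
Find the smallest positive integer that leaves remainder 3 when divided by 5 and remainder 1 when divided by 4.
M = 5 × 4 = 20. M₁ = 4, y₁ ≡ 4 (mod 5). M₂ = 5, y₂ ≡ 1 (mod 4). r = 3×4×4 + 1×5×1 ≡ 13 (mod 20). The smallest positive such number is 13.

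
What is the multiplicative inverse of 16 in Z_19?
16^(-1) ≡ 6 (mod 19). Verification: 16 × 6 = 96 ≡ 1 (mod 19)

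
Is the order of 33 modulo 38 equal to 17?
No, the actual order is 18, not 17.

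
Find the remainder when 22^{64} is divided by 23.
By Fermat: 22^{22} ≡ 1 (mod 23). 64 = 2×22 + 20. So 22^{64} ≡ 22^{20} ≡ 1 (mod 23)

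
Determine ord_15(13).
Powers of 13 mod 15: 13^1≡13, 13^2≡4, 13^3≡7, 13^4≡1. Order = 4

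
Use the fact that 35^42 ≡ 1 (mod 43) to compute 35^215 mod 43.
By Fermat: 35^{42} ≡ 1 (mod 43). 215 = 5×42 + 5. So 35^{215} ≡ 35^{5} ≡ 41 (mod 43)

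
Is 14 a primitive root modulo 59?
Yes

To verify, check if 14^(58/q) ≢ 1 (mod 59) for each prime divisor q of 58
Divisors of 58 = 58: [1, 2, 29, 58]
  14^(58/2) = 14^29 ≡ 58 (mod 59)
  14^(58/29) = 14^2 ≡ 19 (mod 59)
Conclusion: 14 is a primitive root modulo 59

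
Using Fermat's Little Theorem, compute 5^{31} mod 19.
17

By Fermat's Little Theorem, a^(p-1) ≡ 1 (mod p) for prime p and gcd(a, p) = 1
Here p = 19, so 5^18 ≡ 1 (mod 19)
We can reduce the exponent: 31 mod 18 = 13
So 5^31 ≡ 5^13 (mod 19)
Computing: 5^13 mod 19 = 17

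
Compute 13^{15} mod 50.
7

Using successive squaring:
Binary expansion of 15: 1111
Powers of 13 mod 50 (each is the square of the previous):
  13^1 ≡ 13 (mod 50)
  13^2 ≡ 13² = 169 ≡ 19 (mod 50)
  13^4 ≡ 19² = 361 ≡ 11 (mod 50)
  13^8 ≡ 11² = 121 ≡ 21 (mod 50)
15 = 8 + 4 + 2 + 1, so 13^15 = 13^8 × 13^4 × 13^2 × 13^1 ≡ 21 × 11 × 19 × 13 (mod 50)
Multiplying step by step:
  21 × 11 = 231 ≡ 31 (mod 50)
  31 × 19 = 589 ≡ 39 (mod 50)
  39 × 13 = 507 ≡ 7 (mod 50)
Result: 13^15 ≡ 7 (mod 50)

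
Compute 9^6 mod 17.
6 = 4 + 2 (binary 110). Repeated squaring mod 17: 9^1 ≡ 9; 9^2 ≡ 9² = 81 ≡ 13; 9^4 ≡ 13² = 169 ≡ 16. Multiply: 9^6 = 9^4 × 9^2 ≡ 16 × 13 (mod 17): 16 × 13 = 208 ≡ 4. So 9^6 ≡ 4 (mod 17).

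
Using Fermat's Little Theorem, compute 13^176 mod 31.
By Fermat: 13^{30} ≡ 1 (mod 31). 176 ≡ 26 (mod 30). So 13^{176} ≡ 13^{26} ≡ 28 (mod 31)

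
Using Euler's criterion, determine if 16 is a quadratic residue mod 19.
By Euler's criterion: 16^{9} ≡ 1 (mod 19). Since this equals 1, 16 is a QR.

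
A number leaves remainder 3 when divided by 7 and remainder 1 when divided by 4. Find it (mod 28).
M = 7 × 4 = 28. M₁ = 4, y₁ ≡ 2 (mod 7). M₂ = 7, y₂ ≡ 3 (mod 4). n = 3×4×2 + 1×7×3 ≡ 17 (mod 28)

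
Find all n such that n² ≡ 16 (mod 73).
The square roots of 16 mod 73 are 4 and 69. Verify: 4² = 16 ≡ 16 (mod 73)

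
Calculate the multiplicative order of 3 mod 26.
Powers of 3 mod 26: 3^1≡3, 3^2≡9, 3^3≡1. Order = 3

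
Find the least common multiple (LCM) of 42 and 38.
798

First find GCD(42, 38) using the Euclidean algorithm:
42 = 1 × 38 + 4
38 = 9 × 4 + 2
4 = 2 × 2 + 0
GCD(42, 38) = 2

LCM formula: LCM(a, b) = (a × b) / GCD(a, b)
LCM(42, 38) = (42 × 38) / 2
LCM(42, 38) = 1596 / 2
LCM(42, 38) = 798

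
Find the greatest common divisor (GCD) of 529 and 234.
1

Using the Euclidean algorithm:
529 = 2 × 234 + 61
234 = 3 × 61 + 51
61 = 1 × 51 + 10
51 = 5 × 10 + 1
10 = 10 × 1 + 0

GCD(529, 234) = 1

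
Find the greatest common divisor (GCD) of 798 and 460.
2

Using the Euclidean algorithm:
798 = 1 × 460 + 338
460 = 1 × 338 + 122
338 = 2 × 122 + 94
122 = 1 × 94 + 28
94 = 3 × 28 + 10
28 = 2 × 10 + 8
10 = 1 × 8 + 2
8 = 4 × 2 + 0

GCD(798, 460) = 2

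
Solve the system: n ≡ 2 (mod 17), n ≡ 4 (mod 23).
M = 17 × 23 = 391. M₁ = 23, y₁ ≡ 3 (mod 17). M₂ = 17, y₂ ≡ 19 (mod 23). n = 2×23×3 + 4×17×19 ≡ 257 (mod 391)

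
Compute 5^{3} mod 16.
13

Using successive squaring:
Binary expansion of 3: 11
Powers of 5 mod 16 (each is the square of the previous):
  5^1 ≡ 5 (mod 16)
  5^2 ≡ 5² = 25 ≡ 9 (mod 16)
3 = 2 + 1, so 5^3 = 5^2 × 5^1 ≡ 9 × 5 (mod 16)
Multiplying step by step:
  9 × 5 = 45 ≡ 13 (mod 16)
Result: 5^3 ≡ 13 (mod 16)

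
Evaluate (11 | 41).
(11/41) = 11^{20} mod 41 = -1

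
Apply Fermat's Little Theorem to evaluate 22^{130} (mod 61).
13

By Fermat's Little Theorem, a^(p-1) ≡ 1 (mod p) for prime p and gcd(a, p) = 1
Here p = 61, so 22^60 ≡ 1 (mod 61)
We can reduce the exponent: 130 mod 60 = 10
So 22^130 ≡ 22^10 (mod 61)
Computing: 22^10 mod 61 = 13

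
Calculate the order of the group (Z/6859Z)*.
6498

Prime factorization: 6859 = 19^3
Using the formula φ(n) = n × Π(1 - 1/p) for each prime factor p:
φ(6859) = 6859 × (1 - 1/19)
φ(6859) = 6498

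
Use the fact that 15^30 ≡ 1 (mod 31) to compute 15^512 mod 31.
By Fermat: 15^{30} ≡ 1 (mod 31). 512 ≡ 2 (mod 30). So 15^{512} ≡ 15^{2} ≡ 8 (mod 31)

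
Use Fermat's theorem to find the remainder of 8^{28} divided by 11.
5

By Fermat's Little Theorem, a^(p-1) ≡ 1 (mod p) for prime p and gcd(a, p) = 1
Here p = 11, so 8^10 ≡ 1 (mod 11)
We can reduce the exponent: 28 mod 10 = 8
So 8^28 ≡ 8^8 (mod 11)
Computing: 8^8 mod 11 = 5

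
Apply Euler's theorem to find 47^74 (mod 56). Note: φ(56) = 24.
By Euler: 47^{24} ≡ 1 (mod 56) since gcd(47, 56) = 1. 74 = 3×24 + 2. So 47^{74} ≡ 47^{2} ≡ 25 (mod 56)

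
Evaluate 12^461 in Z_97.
Using Fermat: 12^{96} ≡ 1 (mod 97). 461 ≡ 77 (mod 96). So 12^{461} ≡ 12^{77} ≡ 70 (mod 97)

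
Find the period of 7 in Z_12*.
Powers of 7 mod 12: 7^1≡7, 7^2≡1. Order = 2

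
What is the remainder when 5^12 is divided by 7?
Using Fermat: 5^{6} ≡ 1 (mod 7). 12 ≡ 0 (mod 6). So 5^{12} ≡ 5^{0} ≡ 1 (mod 7)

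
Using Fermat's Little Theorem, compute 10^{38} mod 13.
9

By Fermat's Little Theorem, a^(p-1) ≡ 1 (mod p) for prime p and gcd(a, p) = 1
Here p = 13, so 10^12 ≡ 1 (mod 13)
We can reduce the exponent: 38 mod 12 = 2
So 10^38 ≡ 10^2 (mod 13)
Computing: 10^2 mod 13 = 9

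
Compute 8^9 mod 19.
9 = 8 + 1 (binary 1001). Repeated squaring mod 19: 8^1 ≡ 8; 8^2 ≡ 8² = 64 ≡ 7; 8^4 ≡ 7² = 49 ≡ 11; 8^8 ≡ 11² = 121 ≡ 7. Multiply: 8^9 = 8^8 × 8^1 ≡ 7 × 8 (mod 19): 7 × 8 = 56 ≡ 18. So 8^9 ≡ 18 (mod 19).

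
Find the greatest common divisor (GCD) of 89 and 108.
1

Using the Euclidean algorithm:
89 = 0 × 108 + 89
108 = 1 × 89 + 19
89 = 4 × 19 + 13
19 = 1 × 13 + 6
13 = 2 × 6 + 1
6 = 6 × 1 + 0

GCD(89, 108) = 1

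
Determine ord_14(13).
Powers of 13 mod 14: 13^1≡13, 13^2≡1. Order = 2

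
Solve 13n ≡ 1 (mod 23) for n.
16

Using Extended Euclidean Algorithm:
gcd(13, 23) = 1
Bezout coefficients: 13 × -7 + 23 × 4 = 1
So 13 × -7 ≡ 1 (mod 23)
The inverse is -7 mod 23 = 16
Verification: 13 × 16 = 208 = 9 × 23 + 1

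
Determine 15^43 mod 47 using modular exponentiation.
Using repeated squaring. 43 = 32 + 8 + 2 + 1 (binary 101011). Repeated squaring mod 47: 15^1 ≡ 15; 15^2 ≡ 15² = 225 ≡ 37; 15^4 ≡ 37² = 1369 ≡ 6; 15^8 ≡ 6² = 36 ≡ 36; 15^16 ≡ 36² = 1296 ≡ 27; 15^32 ≡ 27² = 729 ≡ 24. Multiply: 15^43 = 15^32 × 15^8 × 15^2 × 15^1 ≡ 24 × 36 × 37 × 15 (mod 47): 24 × 36 = 864 ≡ 18; 18 × 37 = 666 ≡ 8; 8 × 15 = 120 ≡ 26. So 15^43 ≡ 26 (mod 47).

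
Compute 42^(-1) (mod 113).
35

Using Extended Euclidean Algorithm:
gcd(42, 113) = 1
Bezout coefficients: 42 × 35 + 113 × -13 = 1
So 42 × 35 ≡ 1 (mod 113)
The inverse is 35 mod 113 = 35
Verification: 42 × 35 = 1470 = 13 × 113 + 1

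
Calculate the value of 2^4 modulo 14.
4 = 4 (binary 100). Repeated squaring mod 14: 2^1 ≡ 2; 2^2 ≡ 2² = 4 ≡ 4; 2^4 ≡ 4² = 16 ≡ 2. So 2^4 ≡ 2 (mod 14).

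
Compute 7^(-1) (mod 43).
7^(-1) ≡ 37 (mod 43). Verification: 7 × 37 = 259 ≡ 1 (mod 43)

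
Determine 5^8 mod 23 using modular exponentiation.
8 = 8 (binary 1000). Repeated squaring mod 23: 5^1 ≡ 5; 5^2 ≡ 5² = 25 ≡ 2; 5^4 ≡ 2² = 4 ≡ 4; 5^8 ≡ 4² = 16 ≡ 16. So 5^8 ≡ 16 (mod 23).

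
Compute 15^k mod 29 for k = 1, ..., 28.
g^1, g^2, ..., g^{28} mod 29: {15, 22, 11, 20, 10, 5, 17, 23, 26, 13, 21, 25, 27, 28, 14, 7, 18, 9, 19, 24, 12, 6, 3, 16, 8, 4, 2, 1}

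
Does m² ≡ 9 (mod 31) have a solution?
By Euler's criterion: 9^{15} ≡ 1 (mod 31). Since this equals 1, 9 is a QR.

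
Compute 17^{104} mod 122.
15

Using successive squaring:
Binary expansion of 104: 1101000
Powers of 17 mod 122 (each is the square of the previous):
  17^1 ≡ 17 (mod 122)
  17^2 ≡ 17² = 289 ≡ 45 (mod 122)
  17^4 ≡ 45² = 2025 ≡ 73 (mod 122)
  17^8 ≡ 73² = 5329 ≡ 83 (mod 122)
  17^16 ≡ 83² = 6889 ≡ 57 (mod 122)
  17^32 ≡ 57² = 3249 ≡ 77 (mod 122)
  17^64 ≡ 77² = 5929 ≡ 73 (mod 122)
104 = 64 + 32 + 8, so 17^104 = 17^64 × 17^32 × 17^8 ≡ 73 × 77 × 83 (mod 122)
Multiplying step by step:
  73 × 77 = 5621 ≡ 9 (mod 122)
  9 × 83 = 747 ≡ 15 (mod 122)
Result: 17^104 ≡ 15 (mod 122)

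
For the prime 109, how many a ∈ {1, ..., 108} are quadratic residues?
For prime 109, there are (p-1)/2 = (109-1)/2 = 54 quadratic residues (excluding 0).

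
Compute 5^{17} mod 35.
10

Using successive squaring:
Binary expansion of 17: 10001
Powers of 5 mod 35 (each is the square of the previous):
  5^1 ≡ 5 (mod 35)
  5^2 ≡ 5² = 25 ≡ 25 (mod 35)
  5^4 ≡ 25² = 625 ≡ 30 (mod 35)
  5^8 ≡ 30² = 900 ≡ 25 (mod 35)
  5^16 ≡ 25² = 625 ≡ 30 (mod 35)
17 = 16 + 1, so 5^17 = 5^16 × 5^1 ≡ 30 × 5 (mod 35)
Multiplying step by step:
  30 × 5 = 150 ≡ 10 (mod 35)
Result: 5^17 ≡ 10 (mod 35)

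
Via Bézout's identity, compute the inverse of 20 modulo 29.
Extended GCD: 20(-13) + 29(9) = 1. So 20^(-1) ≡ 16 ≡ 16 (mod 29). Verify: 20 × 16 = 320 ≡ 1 (mod 29)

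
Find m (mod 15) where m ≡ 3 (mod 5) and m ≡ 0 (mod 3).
M = 5 × 3 = 15. M₁ = 3, y₁ ≡ 2 (mod 5). M₂ = 5, y₂ ≡ 2 (mod 3). m = 3×3×2 + 0×5×2 ≡ 3 (mod 15)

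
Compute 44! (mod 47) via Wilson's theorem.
(46)! = (44)! × (45) × (46) ≡ -1 (mod 47). So (44)! ≡ -1 × [(46)(45)]^(-1) ≡ 23 (mod 47)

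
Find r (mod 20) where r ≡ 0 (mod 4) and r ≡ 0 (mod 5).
M = 4 × 5 = 20. M₁ = 5, y₁ ≡ 1 (mod 4). M₂ = 4, y₂ ≡ 4 (mod 5). r = 0×5×1 + 0×4×4 ≡ 0 (mod 20)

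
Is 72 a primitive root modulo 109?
Yes

To verify, check if 72^(108/q) ≢ 1 (mod 109) for each prime divisor q of 108
Divisors of 108 = 108: [1, 2, 3, 4, 6, 9, 12, 18, 27, 36, 54, 108]
  72^(108/2) = 72^54 ≡ 108 (mod 109)
  72^(108/3) = 72^36 ≡ 45 (mod 109)
Conclusion: 72 is a primitive root modulo 109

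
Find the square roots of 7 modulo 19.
The square roots of 7 mod 19 are 11 and 8. Verify: 11² = 121 ≡ 7 (mod 19)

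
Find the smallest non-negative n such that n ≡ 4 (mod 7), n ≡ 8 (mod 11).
74

Using the Chinese Remainder Theorem:
M = product of moduli = 77
For equation 1: M_1 = 11, 11 ≡ 4 (mod 7), inverse of 11 mod 7 is 2 (check: 4 × 2 = 8 ≡ 1 (mod 7))
For equation 2: M_2 = 7, 7 ≡ 7 (mod 11), inverse of 7 mod 11 is 8 (check: 7 × 8 = 56 ≡ 1 (mod 11))
Combine: n ≡ Σ r_i×M_i×(M_i⁻¹ mod m_i) = 4×11×2 + 8×7×8 = 88 + 448 = 536
536 mod 77 = 74
n ≡ 74 (mod 77)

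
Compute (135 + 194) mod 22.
21

(135 + 194) = 329
329 mod 22 = 21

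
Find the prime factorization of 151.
151

Divide by primes starting from smallest:
151 ÷ 151 = 1

151 = 151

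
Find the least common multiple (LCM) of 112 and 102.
5712

First find GCD(112, 102) using the Euclidean algorithm:
112 = 1 × 102 + 10
102 = 10 × 10 + 2
10 = 5 × 2 + 0
GCD(112, 102) = 2

LCM formula: LCM(a, b) = (a × b) / GCD(a, b)
LCM(112, 102) = (112 × 102) / 2
LCM(112, 102) = 11424 / 2
LCM(112, 102) = 5712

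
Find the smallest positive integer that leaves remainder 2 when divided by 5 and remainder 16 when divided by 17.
M = 5 × 17 = 85. M₁ = 17, y₁ ≡ 3 (mod 5). M₂ = 5, y₂ ≡ 7 (mod 17). r = 2×17×3 + 16×5×7 ≡ 67 (mod 85). The smallest positive such number is 67.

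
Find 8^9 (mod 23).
9 = 8 + 1 (binary 1001). Repeated squaring mod 23: 8^1 ≡ 8; 8^2 ≡ 8² = 64 ≡ 18; 8^4 ≡ 18² = 324 ≡ 2; 8^8 ≡ 2² = 4 ≡ 4. Multiply: 8^9 = 8^8 × 8^1 ≡ 4 × 8 (mod 23): 4 × 8 = 32 ≡ 9. So 8^9 ≡ 9 (mod 23).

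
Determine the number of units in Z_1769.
1680

Prime factorization: 1769 = 29 × 61
Using the formula φ(n) = n × Π(1 - 1/p) for each prime factor p:
φ(1769) = 1769 × (1 - 1/29) × (1 - 1/61)
φ(1769) = 1680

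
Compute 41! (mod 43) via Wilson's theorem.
(42)! = (41)! × (42) ≡ -1 (mod 43). So (41)! ≡ -1 × (42)^(-1) ≡ (-1)×(-1) = 1 (mod 43)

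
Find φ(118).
58

Prime factorization: 118 = 2 × 59
Using the formula φ(n) = n × Π(1 - 1/p) for each prime factor p:
φ(118) = 118 × (1 - 1/2) × (1 - 1/59)
φ(118) = 58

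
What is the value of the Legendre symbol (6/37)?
(6/37) = 6^{18} mod 37 = -1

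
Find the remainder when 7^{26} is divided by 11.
By Fermat: 7^{10} ≡ 1 (mod 11). 26 = 2×10 + 6. So 7^{26} ≡ 7^{6} ≡ 4 (mod 11)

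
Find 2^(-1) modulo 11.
6

Using Extended Euclidean Algorithm:
gcd(2, 11) = 1
Bezout coefficients: 2 × -5 + 11 × 1 = 1
So 2 × -5 ≡ 1 (mod 11)
The inverse is -5 mod 11 = 6
Verification: 2 × 6 = 12 = 1 × 11 + 1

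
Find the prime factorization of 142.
2 × 71

Divide by primes starting from smallest:
142 ÷ 2 = 71
71 ÷ 71 = 1

142 = 2 × 71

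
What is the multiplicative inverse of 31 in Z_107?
38

Using Extended Euclidean Algorithm:
gcd(31, 107) = 1
Bezout coefficients: 31 × 38 + 107 × -11 = 1
So 31 × 38 ≡ 1 (mod 107)
The inverse is 38 mod 107 = 38
Verification: 31 × 38 = 1178 = 11 × 107 + 1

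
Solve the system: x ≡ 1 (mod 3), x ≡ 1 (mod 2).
M = 3 × 2 = 6. M₁ = 2, y₁ ≡ 2 (mod 3). M₂ = 3, y₂ ≡ 1 (mod 2). x = 1×2×2 + 1×3×1 ≡ 1 (mod 6)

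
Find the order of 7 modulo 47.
Powers of 7 mod 47: 7^1≡7, 7^2≡2, 7^3≡14, 7^4≡4, 7^5≡28, 7^6≡8, 7^7≡9, 7^8≡16, 7^9≡18, 7^10≡32, 7^11≡36, 7^12≡17, 7^13≡25, 7^14≡34, 7^15≡3, 7^16≡21, 7^17≡6, 7^18≡42, 7^19≡12, 7^20≡37, 7^21≡24, 7^22≡27, 7^23≡1. Order = 23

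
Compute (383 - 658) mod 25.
0

(383 - 658) = -275
-275 mod 25 = 0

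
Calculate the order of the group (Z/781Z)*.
700

Prime factorization: 781 = 11 × 71
Using the formula φ(n) = n × Π(1 - 1/p) for each prime factor p:
φ(781) = 781 × (1 - 1/11) × (1 - 1/71)
φ(781) = 700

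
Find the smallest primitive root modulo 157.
p - 1 = 156 has prime divisors 2, 3, 13. h is a primitive root mod 157 iff h^(156/q) ≢ 1 (mod 157) for each such q.
h = 2: 2^78 ≡ 156, 2^52 ≡ 1, 2^12 ≡ 14 (mod 157); 2^52 ≡ 1, so not a primitive root.
h = 3: 3^78 ≡ 1, 3^52 ≡ 12, 3^12 ≡ 153 (mod 157); 3^78 ≡ 1, so not a primitive root.
h = 4: 4^78 ≡ 1, 4^52 ≡ 1, 4^12 ≡ 39 (mod 157); 4^78 ≡ 1, so not a primitive root.
h = 5: 5^78 ≡ 156, 5^52 ≡ 12, 5^12 ≡ 130 (mod 157); none is 1, so 5 has order 156 and is a primitive root.
The smallest primitive root mod 157 is g = 5.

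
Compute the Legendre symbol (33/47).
(33/47) = 33^{23} mod 47 = -1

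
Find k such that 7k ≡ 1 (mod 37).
7^(-1) ≡ 16 (mod 37). Verification: 7 × 16 = 112 ≡ 1 (mod 37)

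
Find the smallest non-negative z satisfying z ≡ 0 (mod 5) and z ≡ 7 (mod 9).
M = 5 × 9 = 45. M₁ = 9, y₁ ≡ 4 (mod 5). M₂ = 5, y₂ ≡ 2 (mod 9). z = 0×9×4 + 7×5×2 ≡ 25 (mod 45)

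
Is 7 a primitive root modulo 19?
No

To verify, check if 7^(18/q) ≢ 1 (mod 19) for each prime divisor q of 18
Divisors of 18 = 18: [1, 2, 3, 6, 9, 18]
  7^(18/2) = 7^9 ≡ 1 (mod 19)
  7^(18/3) = 7^6 ≡ 1 (mod 19)
Conclusion: 7 is not a primitive root modulo 19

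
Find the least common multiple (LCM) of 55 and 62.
3410

First find GCD(55, 62) using the Euclidean algorithm:
55 = 0 × 62 + 55
62 = 1 × 55 + 7
55 = 7 × 7 + 6
7 = 1 × 6 + 1
6 = 6 × 1 + 0
GCD(55, 62) = 1

LCM formula: LCM(a, b) = (a × b) / GCD(a, b)
LCM(55, 62) = (55 × 62) / 1
LCM(55, 62) = 3410 / 1
LCM(55, 62) = 3410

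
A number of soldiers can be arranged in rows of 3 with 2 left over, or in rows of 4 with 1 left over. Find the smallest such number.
M = 3 × 4 = 12. M₁ = 4, y₁ ≡ 1 (mod 3). M₂ = 3, y₂ ≡ 3 (mod 4). x = 2×4×1 + 1×3×3 ≡ 5 (mod 12). The smallest positive such number is 5.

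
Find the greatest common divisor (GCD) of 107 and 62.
1

Using the Euclidean algorithm:
107 = 1 × 62 + 45
62 = 1 × 45 + 17
45 = 2 × 17 + 11
17 = 1 × 11 + 6
11 = 1 × 6 + 5
6 = 1 × 5 + 1
5 = 5 × 1 + 0

GCD(107, 62) = 1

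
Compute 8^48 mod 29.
Using Fermat: 8^{28} ≡ 1 (mod 29). 48 ≡ 20 (mod 28). So 8^{48} ≡ 8^{20} ≡ 16 (mod 29)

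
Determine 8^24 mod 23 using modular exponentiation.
Using Fermat: 8^{22} ≡ 1 (mod 23). 24 ≡ 2 (mod 22). So 8^{24} ≡ 8^{2} ≡ 18 (mod 23)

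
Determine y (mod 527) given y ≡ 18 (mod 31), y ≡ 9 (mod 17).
111

Using the Chinese Remainder Theorem:
M = product of moduli = 527
For equation 1: M_1 = 17, 17 ≡ 17 (mod 31), inverse of 17 mod 31 is 11 (check: 17 × 11 = 187 ≡ 1 (mod 31))
For equation 2: M_2 = 31, 31 ≡ 14 (mod 17), inverse of 31 mod 17 is 11 (check: 14 × 11 = 154 ≡ 1 (mod 17))
Combine: y ≡ Σ r_i×M_i×(M_i⁻¹ mod m_i) = 18×17×11 + 9×31×11 = 3366 + 3069 = 6435
6435 mod 527 = 111
y ≡ 111 (mod 527)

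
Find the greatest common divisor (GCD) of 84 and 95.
1

Using the Euclidean algorithm:
84 = 0 × 95 + 84
95 = 1 × 84 + 11
84 = 7 × 11 + 7
11 = 1 × 7 + 4
7 = 1 × 4 + 3
4 = 1 × 3 + 1
3 = 3 × 1 + 0

GCD(84, 95) = 1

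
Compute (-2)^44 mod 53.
Using repeated squaring. (-2) ≡ 51 (mod 53). 44 = 32 + 8 + 4 (binary 101100). Repeated squaring mod 53: 51^1 ≡ 51; 51^2 ≡ 51² = 2601 ≡ 4; 51^4 ≡ 4² = 16 ≡ 16; 51^8 ≡ 16² = 256 ≡ 44; 51^16 ≡ 44² = 1936 ≡ 28; 51^32 ≡ 28² = 784 ≡ 42. Multiply: (-2)^44 ≡ 51^32 × 51^8 × 51^4 ≡ 42 × 44 × 16 (mod 53): 42 × 44 = 1848 ≡ 46; 46 × 16 = 736 ≡ 47. So (-2)^44 ≡ 47 (mod 53).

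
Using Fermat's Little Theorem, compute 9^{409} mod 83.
37

By Fermat's Little Theorem, a^(p-1) ≡ 1 (mod p) for prime p and gcd(a, p) = 1
Here p = 83, so 9^82 ≡ 1 (mod 83)
We can reduce the exponent: 409 mod 82 = 81
So 9^409 ≡ 9^81 (mod 83)
Computing: 9^81 mod 83 = 37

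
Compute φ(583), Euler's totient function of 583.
520

Prime factorization: 583 = 11 × 53
Using the formula φ(n) = n × Π(1 - 1/p) for each prime factor p:
φ(583) = 583 × (1 - 1/11) × (1 - 1/53)
φ(583) = 520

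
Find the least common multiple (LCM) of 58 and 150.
4350

First find GCD(58, 150) using the Euclidean algorithm:
58 = 0 × 150 + 58
150 = 2 × 58 + 34
58 = 1 × 34 + 24
34 = 1 × 24 + 10
24 = 2 × 10 + 4
10 = 2 × 4 + 2
4 = 2 × 2 + 0
GCD(58, 150) = 2

LCM formula: LCM(a, b) = (a × b) / GCD(a, b)
LCM(58, 150) = (58 × 150) / 2
LCM(58, 150) = 8700 / 2
LCM(58, 150) = 4350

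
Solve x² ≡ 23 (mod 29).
The square roots of 23 mod 29 are 20 and 9. Verify: 20² = 400 ≡ 23 (mod 29)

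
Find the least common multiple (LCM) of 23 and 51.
1173

First find GCD(23, 51) using the Euclidean algorithm:
23 = 0 × 51 + 23
51 = 2 × 23 + 5
23 = 4 × 5 + 3
5 = 1 × 3 + 2
3 = 1 × 2 + 1
2 = 2 × 1 + 0
GCD(23, 51) = 1

LCM formula: LCM(a, b) = (a × b) / GCD(a, b)
LCM(23, 51) = (23 × 51) / 1
LCM(23, 51) = 1173 / 1
LCM(23, 51) = 1173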